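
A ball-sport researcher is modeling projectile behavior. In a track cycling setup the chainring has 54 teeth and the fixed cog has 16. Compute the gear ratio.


GR = front_teeth / rear_teeth
GR = 54 / 16
GR = 3.375

3.375


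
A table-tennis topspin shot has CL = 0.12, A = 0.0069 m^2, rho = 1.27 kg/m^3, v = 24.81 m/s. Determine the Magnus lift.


FM = 0.5 * CL * rho * A * v^2
FM = 0.5 * 0.12 * 1.27 * 0.0069 * 24.81^2
v^2 = 615.5361
FM = 0.5 * 0.12 * 1.27 * 0.0069 * 615.5361 = 0.3236 N

0.3236 N


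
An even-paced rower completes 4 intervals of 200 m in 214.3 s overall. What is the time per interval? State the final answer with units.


Split time = total_time / n_laps = 214.3 / 4
Split time = 53.575 s per lap

53.575 s


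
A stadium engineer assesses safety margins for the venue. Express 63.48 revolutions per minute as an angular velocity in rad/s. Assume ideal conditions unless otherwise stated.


omega = RPM * 2 * pi / 60
omega = 63.48 * 2 * 3.14159 / 60
omega = 398.8566 / 60 = 6.6476 rad/s

6.6476 rad/s


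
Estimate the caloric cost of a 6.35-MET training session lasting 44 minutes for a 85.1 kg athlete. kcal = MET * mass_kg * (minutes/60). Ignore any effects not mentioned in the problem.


kcal = MET * mass * time_hr
Convert time: 44 min = 0.7333 hr
kcal = 6.35 * 85.1 * 0.7333
kcal = 396.2823 kcal

396.2823 kcal


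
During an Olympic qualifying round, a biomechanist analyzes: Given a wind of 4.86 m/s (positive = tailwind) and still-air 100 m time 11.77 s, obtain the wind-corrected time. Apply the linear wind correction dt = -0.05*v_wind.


dt = -0.05 * v_wind = -0.05 * 4.86 = -0.243 s
t_corrected = t_still + dt = 11.77 + (-0.243)
t_corrected = 11.527 s

11.527 s


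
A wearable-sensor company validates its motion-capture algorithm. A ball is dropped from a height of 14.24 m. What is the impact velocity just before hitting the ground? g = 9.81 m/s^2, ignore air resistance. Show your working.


v = sqrt(2 * g * h)
v = sqrt(2 * 9.81 * 14.24)
v = sqrt(279.3888) = 16.7149 m/s

16.7149 m/s


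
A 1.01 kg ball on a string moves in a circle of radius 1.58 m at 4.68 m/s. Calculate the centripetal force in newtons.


Fc = m * v^2 / r
v^2 = 4.68^2 = 21.9024
Fc = 1.01 * 21.9024 / 1.58
Fc = 22.1214 / 1.58 = 14.0009 N

14.0009 N


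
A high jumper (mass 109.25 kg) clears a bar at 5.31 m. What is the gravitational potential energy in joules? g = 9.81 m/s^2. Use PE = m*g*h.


PE = m * g * h
PE = 109.25 * 9.81 * 5.31
PE = 1071.7425 * 5.31 = 5690.9527 J

5690.9527 J


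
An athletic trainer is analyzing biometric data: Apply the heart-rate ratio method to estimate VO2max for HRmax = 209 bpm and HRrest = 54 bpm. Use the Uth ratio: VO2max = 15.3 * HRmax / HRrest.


VO2max = 15.3 * HRmax / HRrest
VO2max = 15.3 * 209 / 54
VO2max = 3197.7 / 54 = 59.2167 mL/kg/min

59.2167 mL/kg/min


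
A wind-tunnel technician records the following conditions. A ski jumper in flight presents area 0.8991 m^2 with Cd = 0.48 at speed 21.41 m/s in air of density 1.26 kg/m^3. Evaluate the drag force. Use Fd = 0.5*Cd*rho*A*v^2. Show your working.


Fd = 0.5 * Cd * rho * A * v^2
Fd = 0.5 * 0.48 * 1.26 * 0.8991 * 21.41^2
v^2 = 458.3881
Fd = 0.5 * 0.48 * 1.26 * 0.8991 * 458.3881 = 124.6302 N

124.6302 N


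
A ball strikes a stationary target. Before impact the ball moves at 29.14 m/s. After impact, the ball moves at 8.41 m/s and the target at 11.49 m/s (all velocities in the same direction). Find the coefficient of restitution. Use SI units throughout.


e = (v2_after - v1_after) / (v1_before - v2_before)
Numerator = 11.49 - 8.41 = 3.08
Denominator = 29.14 - 0 = 29.14
e = 3.08 / 29.14 = 0.1057

0.1057


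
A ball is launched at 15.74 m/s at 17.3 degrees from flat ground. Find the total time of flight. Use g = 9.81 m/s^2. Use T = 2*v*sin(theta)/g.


T = 2*v*sin(theta)/g
sin(theta) = sin(17.3 deg) = 0.2974
T = 2*15.74*0.2974 / 9.81
T = 9.3614 / 9.81 = 0.9543 s

0.9543 s


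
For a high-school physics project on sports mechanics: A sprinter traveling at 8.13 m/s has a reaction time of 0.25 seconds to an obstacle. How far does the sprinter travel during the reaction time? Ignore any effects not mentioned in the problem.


d = v * t
d = 8.13 * 0.25
d = 2.0325 m

2.0325 m


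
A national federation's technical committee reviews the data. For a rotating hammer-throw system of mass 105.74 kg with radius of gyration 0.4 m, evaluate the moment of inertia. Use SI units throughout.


I = m * k^2
I = 105.74 * 0.4^2
I = 105.74 * 0.16 = 16.9184 kg*m^2

16.9184 kg*m^2


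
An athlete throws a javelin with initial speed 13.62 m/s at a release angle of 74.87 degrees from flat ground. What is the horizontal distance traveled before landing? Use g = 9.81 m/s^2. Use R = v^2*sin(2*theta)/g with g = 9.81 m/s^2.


R = v^2 * sin(2*theta) / g
Convert angle to radians: theta = 74.87 deg = 1.3067 rad
sin(2*theta) = sin(2.6135) = 0.5039
R = 13.62^2 * 0.5039 / 9.81
R = 185.5044 * 0.5039 / 9.81 = 9.5291 m

9.5291 m


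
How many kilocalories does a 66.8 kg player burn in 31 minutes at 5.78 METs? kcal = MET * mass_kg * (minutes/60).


kcal = MET * mass * time_hr
Convert time: 31 min = 0.5167 hr
kcal = 5.78 * 66.8 * 0.5167
kcal = 199.4871 kcal

199.4871 kcal


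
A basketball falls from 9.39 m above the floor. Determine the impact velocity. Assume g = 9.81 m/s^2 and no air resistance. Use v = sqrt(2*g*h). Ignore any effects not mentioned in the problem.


v = sqrt(2 * g * h)
v = sqrt(2 * 9.81 * 9.39)
v = sqrt(184.2318) = 13.5732 m/s

13.5732 m/s


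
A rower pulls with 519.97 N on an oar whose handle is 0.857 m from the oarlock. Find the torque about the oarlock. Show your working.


tau = F * d
tau = 519.97 * 0.857
tau = 445.6143 N*m

445.6143 N*m


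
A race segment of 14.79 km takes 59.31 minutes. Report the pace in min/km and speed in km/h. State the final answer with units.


Pace = time / distance = 59.31 min / 14.79 km = 4.0101 min/km
Speed = distance / time_in_hours = 14.79 / 0.9885 hr
Speed = 14.9621 km/h

4.0101 min/km, 14.9621 km/h


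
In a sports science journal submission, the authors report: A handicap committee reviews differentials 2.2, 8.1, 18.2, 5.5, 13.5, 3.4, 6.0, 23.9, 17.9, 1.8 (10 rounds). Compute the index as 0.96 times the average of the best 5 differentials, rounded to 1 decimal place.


All differentials: 2.2, 8.1, 18.2, 5.5, 13.5, 3.4, 6.0, 23.9, 17.9, 1.8
Sorted: 1.8, 2.2, 3.4, 5.5, 6.0, 8.1, 13.5, 17.9, 18.2, 23.9
Best 5: 1.8, 2.2, 3.4, 5.5, 6.0
Average of best = 18.9 / 5 = 3.78
Raw index = 3.78 * 0.96 = 3.6288
Handicap index = round(3.6288, 1) = 3.6

3.6


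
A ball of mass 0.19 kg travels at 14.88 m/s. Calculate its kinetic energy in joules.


KE = 0.5 * m * v^2
KE = 0.5 * 0.19 * 14.88^2
KE = 0.5 * 0.19 * 221.4144 = 21.0344 J

21.0344 J


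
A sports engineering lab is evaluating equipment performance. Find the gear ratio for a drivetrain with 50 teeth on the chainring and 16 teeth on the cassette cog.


GR = front_teeth / rear_teeth
GR = 50 / 16
GR = 3.125

3.125


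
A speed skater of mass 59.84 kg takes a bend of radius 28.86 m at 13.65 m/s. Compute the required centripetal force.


Fc = m * v^2 / r
v^2 = 13.65^2 = 186.3225
Fc = 59.84 * 186.3225 / 28.86
Fc = 11149.5384 / 28.86 = 386.3319 N

386.3319 N


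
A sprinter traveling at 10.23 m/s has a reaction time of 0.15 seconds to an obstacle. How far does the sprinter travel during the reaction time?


d = v * t
d = 10.23 * 0.15
d = 1.5345 m

1.5345 m


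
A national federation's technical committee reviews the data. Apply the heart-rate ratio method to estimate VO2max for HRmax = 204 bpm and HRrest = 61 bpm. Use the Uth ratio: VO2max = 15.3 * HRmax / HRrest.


VO2max = 15.3 * HRmax / HRrest
VO2max = 15.3 * 204 / 61
VO2max = 3121.2 / 61 = 51.1672 mL/kg/min

51.1672 mL/kg/min


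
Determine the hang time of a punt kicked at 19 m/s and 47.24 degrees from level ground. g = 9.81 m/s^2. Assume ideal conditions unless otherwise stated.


T = 2*v*sin(theta)/g
sin(theta) = sin(47.24 deg) = 0.7342
T = 2*19*0.7342 / 9.81
T = 27.8998 / 9.81 = 2.844 s

2.844 s


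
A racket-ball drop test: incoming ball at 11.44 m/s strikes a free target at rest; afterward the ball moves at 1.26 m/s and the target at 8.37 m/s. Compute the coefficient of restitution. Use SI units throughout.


e = (v2_after - v1_after) / (v1_before - v2_before)
Numerator = 8.37 - 1.26 = 7.11
Denominator = 11.44 - 0 = 11.44
e = 7.11 / 11.44 = 0.6215

0.6215


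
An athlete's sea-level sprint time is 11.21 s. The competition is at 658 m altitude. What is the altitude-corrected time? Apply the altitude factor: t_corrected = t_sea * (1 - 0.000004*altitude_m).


Correction factor = 1 - 0.000004 * 658 = 0.997368
t_corrected = t_sea * factor = 11.21 * 0.997368
t_corrected = 11.1805 s

11.1805 s


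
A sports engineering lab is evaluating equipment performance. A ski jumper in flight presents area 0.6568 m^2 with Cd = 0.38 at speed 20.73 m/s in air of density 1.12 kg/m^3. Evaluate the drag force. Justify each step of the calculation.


Fd = 0.5 * Cd * rho * A * v^2
Fd = 0.5 * 0.38 * 1.12 * 0.6568 * 20.73^2
v^2 = 429.7329
Fd = 0.5 * 0.38 * 1.12 * 0.6568 * 429.7329 = 60.0625 N

60.0625 N


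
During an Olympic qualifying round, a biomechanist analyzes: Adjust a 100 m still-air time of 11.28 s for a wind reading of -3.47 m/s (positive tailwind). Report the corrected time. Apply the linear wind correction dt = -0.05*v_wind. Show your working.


dt = -0.05 * v_wind = -0.05 * -3.47 = 0.1735 s
t_corrected = t_still + dt = 11.28 + (0.1735)
t_corrected = 11.4535 s

11.4535 s


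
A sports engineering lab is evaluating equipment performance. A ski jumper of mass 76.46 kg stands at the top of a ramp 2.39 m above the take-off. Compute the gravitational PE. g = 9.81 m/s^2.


PE = m * g * h
PE = 76.46 * 9.81 * 2.39
PE = 750.0726 * 2.39 = 1792.6735 J

1792.6735 J


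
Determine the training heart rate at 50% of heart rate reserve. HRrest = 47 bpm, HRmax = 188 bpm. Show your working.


Target = HRrest + pct*(HRmax - HRrest)
Heart rate reserve = HRmax - HRrest = 188 - 47 = 141 bpm
Fraction = 50% = 0.5
Target = 47 + 0.5 * 141
Target = 47 + 70.5 = 117.5 bpm

117.5 bpm


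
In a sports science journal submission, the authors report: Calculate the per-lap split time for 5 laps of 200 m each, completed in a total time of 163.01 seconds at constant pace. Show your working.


Split time = total_time / n_laps = 163.01 / 5
Split time = 32.602 s per lap

32.602 s


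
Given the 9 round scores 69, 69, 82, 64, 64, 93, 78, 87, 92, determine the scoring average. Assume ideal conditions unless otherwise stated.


Average = sum / n
Sum = 698
Average = 698 / 9 = 77.5556

77.5556


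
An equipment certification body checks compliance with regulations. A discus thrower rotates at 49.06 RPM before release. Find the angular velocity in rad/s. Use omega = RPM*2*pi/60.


omega = RPM * 2 * pi / 60
omega = 49.06 * 2 * 3.14159 / 60
omega = 308.2531 / 60 = 5.1376 rad/s

5.1376 rad/s


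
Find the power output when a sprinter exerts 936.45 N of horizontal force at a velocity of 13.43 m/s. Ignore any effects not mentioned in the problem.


P = F * v
P = 936.45 * 13.43
P = 12576.5235 W

12576.5235 W


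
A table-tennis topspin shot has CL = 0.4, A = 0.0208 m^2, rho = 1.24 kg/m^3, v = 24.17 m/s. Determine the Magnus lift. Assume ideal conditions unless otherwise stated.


FM = 0.5 * CL * rho * A * v^2
FM = 0.5 * 0.4 * 1.24 * 0.0208 * 24.17^2
v^2 = 584.1889
FM = 0.5 * 0.4 * 1.24 * 0.0208 * 584.1889 = 3.0135 N

3.0135 N


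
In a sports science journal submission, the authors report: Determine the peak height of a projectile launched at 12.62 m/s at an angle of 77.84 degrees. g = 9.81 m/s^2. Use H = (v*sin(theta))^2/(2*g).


H = (v*sin(theta))^2 / (2*g)
vy = v*sin(theta) = 12.62 * sin(77.84 deg) = 12.3368 m/s
H = vy^2 / (2*g) = 152.1978 / (2*9.81)
H = 152.1978 / 19.62 = 7.7573 m

7.7573 m


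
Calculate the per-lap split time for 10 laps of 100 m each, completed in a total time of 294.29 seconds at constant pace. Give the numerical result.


Split time = total_time / n_laps = 294.29 / 10
Split time = 29.429 s per lap

29.429 s


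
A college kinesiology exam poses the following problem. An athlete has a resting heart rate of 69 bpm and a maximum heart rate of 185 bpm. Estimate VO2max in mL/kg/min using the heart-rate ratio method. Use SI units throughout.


VO2max = 15.3 * HRmax / HRrest
VO2max = 15.3 * 185 / 69
VO2max = 2830.5 / 69 = 41.0217 mL/kg/min

41.0217 mL/kg/min


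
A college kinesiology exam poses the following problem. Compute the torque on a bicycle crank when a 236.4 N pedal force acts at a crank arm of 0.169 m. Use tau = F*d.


tau = F * d
tau = 236.4 * 0.169
tau = 39.9516 N*m

39.9516 N*m


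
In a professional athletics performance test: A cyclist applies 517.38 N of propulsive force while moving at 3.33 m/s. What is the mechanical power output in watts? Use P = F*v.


P = F * v
P = 517.38 * 3.33
P = 1722.8754 W

1722.8754 W


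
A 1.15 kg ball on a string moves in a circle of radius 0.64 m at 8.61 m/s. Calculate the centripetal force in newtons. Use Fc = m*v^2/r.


Fc = m * v^2 / r
v^2 = 8.61^2 = 74.1321
Fc = 1.15 * 74.1321 / 0.64
Fc = 85.2519 / 0.64 = 133.2061 N

133.2061 N


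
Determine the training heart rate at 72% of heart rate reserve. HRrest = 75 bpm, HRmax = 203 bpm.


Target = HRrest + pct*(HRmax - HRrest)
Heart rate reserve = HRmax - HRrest = 203 - 75 = 128 bpm
Fraction = 72% = 0.72
Target = 75 + 0.72 * 128
Target = 75 + 92.16 = 167.16 bpm

167.16 bpm


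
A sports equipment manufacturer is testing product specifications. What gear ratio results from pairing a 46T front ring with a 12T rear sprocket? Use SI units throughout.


GR = front_teeth / rear_teeth
GR = 46 / 12
GR = 3.8333

3.8333


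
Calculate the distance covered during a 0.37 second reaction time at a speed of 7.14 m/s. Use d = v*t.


d = v * t
d = 7.14 * 0.37
d = 2.6418 m

2.6418 m


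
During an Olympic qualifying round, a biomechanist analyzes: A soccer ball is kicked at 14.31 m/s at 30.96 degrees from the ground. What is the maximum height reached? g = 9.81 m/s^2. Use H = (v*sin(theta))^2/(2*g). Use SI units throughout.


H = (v*sin(theta))^2 / (2*g)
vy = v*sin(theta) = 14.31 * sin(30.96 deg) = 7.3616 m/s
H = vy^2 / (2*g) = 54.1936 / (2*9.81)
H = 54.1936 / 19.62 = 2.7622 m

2.7622 m


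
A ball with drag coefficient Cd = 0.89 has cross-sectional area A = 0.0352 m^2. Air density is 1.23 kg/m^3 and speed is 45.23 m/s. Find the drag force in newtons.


Fd = 0.5 * Cd * rho * A * v^2
Fd = 0.5 * 0.89 * 1.23 * 0.0352 * 45.23^2
v^2 = 2045.7529
Fd = 0.5 * 0.89 * 1.23 * 0.0352 * 2045.7529 = 39.4149 N

39.4149 N


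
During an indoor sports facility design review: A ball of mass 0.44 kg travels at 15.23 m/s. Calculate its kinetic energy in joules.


KE = 0.5 * m * v^2
KE = 0.5 * 0.44 * 15.23^2
KE = 0.5 * 0.44 * 231.9529 = 51.0296 J

51.0296 J


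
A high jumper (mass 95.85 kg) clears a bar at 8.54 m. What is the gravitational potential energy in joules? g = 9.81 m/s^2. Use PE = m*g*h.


PE = m * g * h
PE = 95.85 * 9.81 * 8.54
PE = 940.2885 * 8.54 = 8030.0638 J

8030.0638 J


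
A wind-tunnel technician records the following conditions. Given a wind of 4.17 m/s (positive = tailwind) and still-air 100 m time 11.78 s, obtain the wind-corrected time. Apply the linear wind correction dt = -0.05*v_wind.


dt = -0.05 * v_wind = -0.05 * 4.17 = -0.2085 s
t_corrected = t_still + dt = 11.78 + (-0.2085)
t_corrected = 11.5715 s

11.5715 s


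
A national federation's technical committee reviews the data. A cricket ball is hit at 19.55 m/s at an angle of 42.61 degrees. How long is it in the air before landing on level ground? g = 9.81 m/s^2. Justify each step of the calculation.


T = 2*v*sin(theta)/g
sin(theta) = sin(42.61 deg) = 0.677
T = 2*19.55*0.677 / 9.81
T = 26.4709 / 9.81 = 2.6984 s

2.6984 s


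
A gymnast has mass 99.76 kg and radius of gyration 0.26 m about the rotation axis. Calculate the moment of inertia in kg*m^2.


I = m * k^2
I = 99.76 * 0.26^2
I = 99.76 * 0.0676 = 6.7438 kg*m^2

6.7438 kg*m^2


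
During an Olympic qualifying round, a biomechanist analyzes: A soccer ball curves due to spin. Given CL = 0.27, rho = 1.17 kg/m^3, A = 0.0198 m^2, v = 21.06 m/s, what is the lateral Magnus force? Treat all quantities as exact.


FM = 0.5 * CL * rho * A * v^2
FM = 0.5 * 0.27 * 1.17 * 0.0198 * 21.06^2
v^2 = 443.5236
FM = 0.5 * 0.27 * 1.17 * 0.0198 * 443.5236 = 1.3871 N

1.3871 N


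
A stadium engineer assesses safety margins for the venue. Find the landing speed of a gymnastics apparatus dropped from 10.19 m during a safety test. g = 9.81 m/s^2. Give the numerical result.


v = sqrt(2 * g * h)
v = sqrt(2 * 9.81 * 10.19)
v = sqrt(199.9278) = 14.1396 m/s

14.1396 m/s


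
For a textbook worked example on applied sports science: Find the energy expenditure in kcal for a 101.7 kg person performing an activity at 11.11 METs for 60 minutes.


kcal = MET * mass * time_hr
Convert time: 60 min = 1 hr
kcal = 11.11 * 101.7 * 1
kcal = 1129.887 kcal

1129.887 kcal


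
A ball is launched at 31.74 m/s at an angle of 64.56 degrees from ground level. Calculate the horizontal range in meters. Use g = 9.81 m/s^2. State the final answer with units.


R = v^2 * sin(2*theta) / g
Convert angle to radians: theta = 64.56 deg = 1.1268 rad
sin(2*theta) = sin(2.2536) = 0.7758
R = 31.74^2 * 0.7758 / 9.81
R = 1007.4276 * 0.7758 / 9.81 = 79.6727 m

79.6727 m


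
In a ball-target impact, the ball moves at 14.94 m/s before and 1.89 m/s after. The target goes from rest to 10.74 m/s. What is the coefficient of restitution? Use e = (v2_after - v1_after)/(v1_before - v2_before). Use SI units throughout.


e = (v2_after - v1_after) / (v1_before - v2_before)
Numerator = 10.74 - 1.89 = 8.85
Denominator = 14.94 - 0 = 14.94
e = 8.85 / 14.94 = 0.5924

0.5924


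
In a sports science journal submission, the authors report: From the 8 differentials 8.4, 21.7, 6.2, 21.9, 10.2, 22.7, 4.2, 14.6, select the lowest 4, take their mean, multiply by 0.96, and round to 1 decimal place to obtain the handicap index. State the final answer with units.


All differentials: 8.4, 21.7, 6.2, 21.9, 10.2, 22.7, 4.2, 14.6
Sorted: 4.2, 6.2, 8.4, 10.2, 14.6, 21.7, 21.9, 22.7
Best 4: 4.2, 6.2, 8.4, 10.2
Average of best = 29 / 4 = 7.25
Raw index = 7.25 * 0.96 = 6.96
Handicap index = round(6.96, 1) = 7.0

7.0


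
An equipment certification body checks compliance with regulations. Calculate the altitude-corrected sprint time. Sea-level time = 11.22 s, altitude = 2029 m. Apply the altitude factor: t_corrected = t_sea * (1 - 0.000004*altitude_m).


Correction factor = 1 - 0.000004 * 2029 = 0.991884
t_corrected = t_sea * factor = 11.22 * 0.991884
t_corrected = 11.1289 s

11.1289 s


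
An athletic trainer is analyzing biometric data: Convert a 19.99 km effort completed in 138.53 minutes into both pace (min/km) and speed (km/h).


Pace = time / distance = 138.53 min / 19.99 km = 6.93 min/km
Speed = distance / time_in_hours = 19.99 / 2.3088 hr
Speed = 8.6581 km/h

6.93 min/km, 8.6581 km/h


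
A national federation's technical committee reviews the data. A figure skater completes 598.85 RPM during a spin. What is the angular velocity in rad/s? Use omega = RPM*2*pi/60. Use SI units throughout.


omega = RPM * 2 * pi / 60
omega = 598.85 * 2 * 3.14159 / 60
omega = 3762.6855 / 60 = 62.7114 rad/s

62.7114 rad/s


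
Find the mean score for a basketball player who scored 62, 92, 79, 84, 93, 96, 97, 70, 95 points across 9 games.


Average = sum / n
Sum = 768
Average = 768 / 9 = 85.3333

85.3333


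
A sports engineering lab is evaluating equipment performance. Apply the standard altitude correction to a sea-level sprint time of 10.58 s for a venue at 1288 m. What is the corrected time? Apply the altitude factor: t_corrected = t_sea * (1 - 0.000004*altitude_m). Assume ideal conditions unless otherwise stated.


Correction factor = 1 - 0.000004 * 1288 = 0.994848
t_corrected = t_sea * factor = 10.58 * 0.994848
t_corrected = 10.5255 s

10.5255 s


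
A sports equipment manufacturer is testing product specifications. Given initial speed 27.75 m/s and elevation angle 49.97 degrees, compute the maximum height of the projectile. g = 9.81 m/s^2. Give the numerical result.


H = (v*sin(theta))^2 / (2*g)
vy = v*sin(theta) = 27.75 * sin(49.97 deg) = 21.2484 m/s
H = vy^2 / (2*g) = 451.4941 / (2*9.81)
H = 451.4941 / 19.62 = 23.0119 m

23.0119 m


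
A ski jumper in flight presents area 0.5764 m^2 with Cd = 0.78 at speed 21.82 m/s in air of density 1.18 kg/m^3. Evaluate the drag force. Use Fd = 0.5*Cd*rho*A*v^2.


Fd = 0.5 * Cd * rho * A * v^2
Fd = 0.5 * 0.78 * 1.18 * 0.5764 * 21.82^2
v^2 = 476.1124
Fd = 0.5 * 0.78 * 1.18 * 0.5764 * 476.1124 = 126.2932 N

126.2932 N


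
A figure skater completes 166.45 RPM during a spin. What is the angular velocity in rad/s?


omega = RPM * 2 * pi / 60
omega = 166.45 * 2 * 3.14159 / 60
omega = 1045.8362 / 60 = 17.4306 rad/s

17.4306 rad/s


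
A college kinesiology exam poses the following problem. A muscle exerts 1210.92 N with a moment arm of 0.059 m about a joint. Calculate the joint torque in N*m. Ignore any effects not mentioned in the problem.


tau = F * d
tau = 1210.92 * 0.059
tau = 71.4443 N*m

71.4443 N*m


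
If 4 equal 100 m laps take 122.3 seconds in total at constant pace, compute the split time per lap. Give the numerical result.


Split time = total_time / n_laps = 122.3 / 4
Split time = 30.575 s per lap

30.575 s


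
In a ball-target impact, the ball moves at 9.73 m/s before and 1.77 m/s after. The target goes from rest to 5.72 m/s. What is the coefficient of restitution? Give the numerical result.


e = (v2_after - v1_after) / (v1_before - v2_before)
Numerator = 5.72 - 1.77 = 3.95
Denominator = 9.73 - 0 = 9.73
e = 3.95 / 9.73 = 0.406

0.406


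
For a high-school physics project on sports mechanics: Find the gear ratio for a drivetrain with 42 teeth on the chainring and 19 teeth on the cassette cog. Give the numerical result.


GR = front_teeth / rear_teeth
GR = 42 / 19
GR = 2.2105

2.2105


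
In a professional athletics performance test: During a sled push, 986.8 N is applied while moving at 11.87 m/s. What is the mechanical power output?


P = F * v
P = 986.8 * 11.87
P = 11713.316 W

11713.316 W


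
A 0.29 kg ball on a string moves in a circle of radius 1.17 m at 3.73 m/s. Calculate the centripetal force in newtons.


Fc = m * v^2 / r
v^2 = 3.73^2 = 13.9129
Fc = 0.29 * 13.9129 / 1.17
Fc = 4.0347 / 1.17 = 3.4485 N

3.4485 N


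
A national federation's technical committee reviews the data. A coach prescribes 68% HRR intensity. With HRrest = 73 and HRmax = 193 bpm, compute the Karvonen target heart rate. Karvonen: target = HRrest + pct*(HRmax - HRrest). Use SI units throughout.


Target = HRrest + pct*(HRmax - HRrest)
Heart rate reserve = HRmax - HRrest = 193 - 73 = 120 bpm
Fraction = 68% = 0.68
Target = 73 + 0.68 * 120
Target = 73 + 81.6 = 154.6 bpm

154.6 bpm


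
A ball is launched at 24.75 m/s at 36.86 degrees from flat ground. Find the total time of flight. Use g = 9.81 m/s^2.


T = 2*v*sin(theta)/g
sin(theta) = sin(36.86 deg) = 0.5999
T = 2*24.75*0.5999 / 9.81
T = 29.6932 / 9.81 = 3.0268 s

3.0268 s


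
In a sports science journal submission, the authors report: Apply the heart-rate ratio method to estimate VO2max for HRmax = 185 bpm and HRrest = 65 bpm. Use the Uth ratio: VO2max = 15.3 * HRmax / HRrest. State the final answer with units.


VO2max = 15.3 * HRmax / HRrest
VO2max = 15.3 * 185 / 65
VO2max = 2830.5 / 65 = 43.5462 mL/kg/min

43.5462 mL/kg/min


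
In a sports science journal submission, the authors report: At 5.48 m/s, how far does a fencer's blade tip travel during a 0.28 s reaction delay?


d = v * t
d = 5.48 * 0.28
d = 1.5344 m

1.5344 m


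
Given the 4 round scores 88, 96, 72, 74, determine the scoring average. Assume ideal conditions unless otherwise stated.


Average = sum / n
Sum = 330
Average = 330 / 4 = 82.5

82.5


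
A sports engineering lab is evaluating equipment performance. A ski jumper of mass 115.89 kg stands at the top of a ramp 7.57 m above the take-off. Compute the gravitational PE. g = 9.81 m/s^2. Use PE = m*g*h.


PE = m * g * h
PE = 115.89 * 9.81 * 7.57
PE = 1136.8809 * 7.57 = 8606.1884 J

8606.1884 J


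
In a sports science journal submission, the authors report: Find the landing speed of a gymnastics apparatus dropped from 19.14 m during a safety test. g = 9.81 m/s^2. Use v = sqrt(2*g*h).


v = sqrt(2 * g * h)
v = sqrt(2 * 9.81 * 19.14)
v = sqrt(375.5268) = 19.3785 m/s

19.3785 m/s


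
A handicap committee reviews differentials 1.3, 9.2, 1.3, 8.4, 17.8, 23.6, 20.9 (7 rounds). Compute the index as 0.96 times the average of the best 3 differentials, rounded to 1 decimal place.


All differentials: 1.3, 9.2, 1.3, 8.4, 17.8, 23.6, 20.9
Sorted: 1.3, 1.3, 8.4, 9.2, 17.8, 20.9, 23.6
Best 3: 1.3, 1.3, 8.4
Average of best = 11 / 3 = 3.6667
Raw index = 3.6667 * 0.96 = 3.52
Handicap index = round(3.52, 1) = 3.5

3.5


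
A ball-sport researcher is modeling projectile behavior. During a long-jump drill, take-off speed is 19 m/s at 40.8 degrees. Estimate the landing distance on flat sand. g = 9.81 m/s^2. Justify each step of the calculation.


R = v^2 * sin(2*theta) / g
Convert angle to radians: theta = 40.8 deg = 0.7121 rad
sin(2*theta) = sin(1.4242) = 0.9893
R = 19^2 * 0.9893 / 9.81
R = 361 * 0.9893 / 9.81 = 36.4044 m

36.4044 m


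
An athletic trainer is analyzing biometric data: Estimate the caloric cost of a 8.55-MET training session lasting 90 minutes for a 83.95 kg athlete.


kcal = MET * mass * time_hr
Convert time: 90 min = 1.5 hr
kcal = 8.55 * 83.95 * 1.5
kcal = 1076.6588 kcal

1076.6588 kcal


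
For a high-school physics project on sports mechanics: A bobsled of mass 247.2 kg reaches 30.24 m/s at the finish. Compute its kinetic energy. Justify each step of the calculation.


KE = 0.5 * m * v^2
KE = 0.5 * 247.2 * 30.24^2
KE = 0.5 * 247.2 * 914.4576 = 113026.9594 J

113026.9594 J


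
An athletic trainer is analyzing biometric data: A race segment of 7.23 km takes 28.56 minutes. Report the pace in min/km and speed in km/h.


Pace = time / distance = 28.56 min / 7.23 km = 3.9502 min/km
Speed = distance / time_in_hours = 7.23 / 0.476 hr
Speed = 15.1891 km/h

3.9502 min/km, 15.1891 km/h


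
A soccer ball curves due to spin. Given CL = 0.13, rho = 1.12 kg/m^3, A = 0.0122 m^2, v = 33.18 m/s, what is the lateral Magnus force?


FM = 0.5 * CL * rho * A * v^2
FM = 0.5 * 0.13 * 1.12 * 0.0122 * 33.18^2
v^2 = 1100.9124
FM = 0.5 * 0.13 * 1.12 * 0.0122 * 1100.9124 = 0.9778 N

0.9778 N


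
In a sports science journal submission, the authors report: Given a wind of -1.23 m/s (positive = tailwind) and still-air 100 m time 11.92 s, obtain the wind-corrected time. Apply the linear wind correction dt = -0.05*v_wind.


dt = -0.05 * v_wind = -0.05 * -1.23 = 0.0615 s
t_corrected = t_still + dt = 11.92 + (0.0615)
t_corrected = 11.9815 s

11.9815 s


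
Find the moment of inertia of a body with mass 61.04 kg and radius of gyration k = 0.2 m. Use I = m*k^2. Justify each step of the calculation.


I = m * k^2
I = 61.04 * 0.2^2
I = 61.04 * 0.04 = 2.4416 kg*m^2

2.4416 kg*m^2


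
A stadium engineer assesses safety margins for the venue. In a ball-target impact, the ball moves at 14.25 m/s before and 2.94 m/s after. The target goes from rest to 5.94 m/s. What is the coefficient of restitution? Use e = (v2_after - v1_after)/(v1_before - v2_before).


e = (v2_after - v1_after) / (v1_before - v2_before)
Numerator = 5.94 - 2.94 = 3
Denominator = 14.25 - 0 = 14.25
e = 3 / 14.25 = 0.2105

0.2105


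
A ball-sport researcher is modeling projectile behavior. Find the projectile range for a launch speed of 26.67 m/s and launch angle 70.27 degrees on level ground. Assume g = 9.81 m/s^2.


R = v^2 * sin(2*theta) / g
Convert angle to radians: theta = 70.27 deg = 1.2264 rad
sin(2*theta) = sin(2.4529) = 0.6355
R = 26.67^2 * 0.6355 / 9.81
R = 711.2889 * 0.6355 / 9.81 = 46.0807 m

46.0807 m


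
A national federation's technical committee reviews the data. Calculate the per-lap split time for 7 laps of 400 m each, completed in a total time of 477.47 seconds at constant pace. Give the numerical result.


Split time = total_time / n_laps = 477.47 / 7
Split time = 68.21 s per lap

68.21 s


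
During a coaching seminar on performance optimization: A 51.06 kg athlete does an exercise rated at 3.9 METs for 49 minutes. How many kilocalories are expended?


kcal = MET * mass * time_hr
Convert time: 49 min = 0.8167 hr
kcal = 3.9 * 51.06 * 0.8167
kcal = 162.6261 kcal

162.6261 kcal


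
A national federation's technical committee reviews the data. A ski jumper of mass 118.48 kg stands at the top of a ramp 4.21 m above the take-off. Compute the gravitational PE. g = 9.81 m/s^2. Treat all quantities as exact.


PE = m * g * h
PE = 118.48 * 9.81 * 4.21
PE = 1162.2888 * 4.21 = 4893.2358 J

4893.2358 J


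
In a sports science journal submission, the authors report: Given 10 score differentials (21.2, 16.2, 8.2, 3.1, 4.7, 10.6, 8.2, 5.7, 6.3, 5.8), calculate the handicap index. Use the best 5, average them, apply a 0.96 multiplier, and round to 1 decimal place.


All differentials: 21.2, 16.2, 8.2, 3.1, 4.7, 10.6, 8.2, 5.7, 6.3, 5.8
Sorted: 3.1, 4.7, 5.7, 5.8, 6.3, 8.2, 8.2, 10.6, 16.2, 21.2
Best 5: 3.1, 4.7, 5.7, 5.8, 6.3
Average of best = 25.6 / 5 = 5.12
Raw index = 5.12 * 0.96 = 4.9152
Handicap index = round(4.9152, 1) = 4.9

4.9


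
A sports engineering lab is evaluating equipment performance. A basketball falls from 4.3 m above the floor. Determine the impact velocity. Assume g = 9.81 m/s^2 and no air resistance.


v = sqrt(2 * g * h)
v = sqrt(2 * 9.81 * 4.3)
v = sqrt(84.366) = 9.1851 m/s

9.1851 m/s


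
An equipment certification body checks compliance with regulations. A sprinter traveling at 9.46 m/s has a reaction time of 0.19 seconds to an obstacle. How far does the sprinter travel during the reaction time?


d = v * t
d = 9.46 * 0.19
d = 1.7974 m

1.7974 m


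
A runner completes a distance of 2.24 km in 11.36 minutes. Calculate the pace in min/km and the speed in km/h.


Pace = time / distance = 11.36 min / 2.24 km = 5.0714 min/km
Speed = distance / time_in_hours = 2.24 / 0.1893 hr
Speed = 11.831 km/h

5.0714 min/km, 11.831 km/h


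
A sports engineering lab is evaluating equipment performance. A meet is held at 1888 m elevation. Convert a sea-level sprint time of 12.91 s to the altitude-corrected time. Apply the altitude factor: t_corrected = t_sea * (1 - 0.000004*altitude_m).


Correction factor = 1 - 0.000004 * 1888 = 0.992448
t_corrected = t_sea * factor = 12.91 * 0.992448
t_corrected = 12.8125 s

12.8125 s


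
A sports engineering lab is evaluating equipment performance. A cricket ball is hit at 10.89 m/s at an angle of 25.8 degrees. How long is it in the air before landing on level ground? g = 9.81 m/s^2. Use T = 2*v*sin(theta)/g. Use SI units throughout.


T = 2*v*sin(theta)/g
sin(theta) = sin(25.8 deg) = 0.4352
T = 2*10.89*0.4352 / 9.81
T = 9.4793 / 9.81 = 0.9663 s

0.9663 s


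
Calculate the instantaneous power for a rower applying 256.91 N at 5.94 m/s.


P = F * v
P = 256.91 * 5.94
P = 1526.0454 W

1526.0454 W


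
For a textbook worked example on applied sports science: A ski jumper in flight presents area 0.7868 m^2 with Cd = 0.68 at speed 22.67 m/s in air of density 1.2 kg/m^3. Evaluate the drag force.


Fd = 0.5 * Cd * rho * A * v^2
Fd = 0.5 * 0.68 * 1.2 * 0.7868 * 22.67^2
v^2 = 513.9289
Fd = 0.5 * 0.68 * 1.2 * 0.7868 * 513.9289 = 164.9786 N

164.9786 N


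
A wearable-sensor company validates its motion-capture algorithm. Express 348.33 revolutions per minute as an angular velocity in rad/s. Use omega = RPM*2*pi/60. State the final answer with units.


omega = RPM * 2 * pi / 60
omega = 348.33 * 2 * 3.14159 / 60
omega = 2188.6219 / 60 = 36.477 rad/s

36.477 rad/s


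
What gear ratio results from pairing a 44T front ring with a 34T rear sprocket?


GR = front_teeth / rear_teeth
GR = 44 / 34
GR = 1.2941

1.2941


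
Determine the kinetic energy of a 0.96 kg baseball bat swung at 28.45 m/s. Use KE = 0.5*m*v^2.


KE = 0.5 * m * v^2
KE = 0.5 * 0.96 * 28.45^2
KE = 0.5 * 0.96 * 809.4025 = 388.5132 J

388.5132 J


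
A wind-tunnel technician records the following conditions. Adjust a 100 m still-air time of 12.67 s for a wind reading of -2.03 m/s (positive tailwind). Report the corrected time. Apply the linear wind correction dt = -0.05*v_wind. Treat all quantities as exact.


dt = -0.05 * v_wind = -0.05 * -2.03 = 0.1015 s
t_corrected = t_still + dt = 12.67 + (0.1015)
t_corrected = 12.7715 s

12.7715 s


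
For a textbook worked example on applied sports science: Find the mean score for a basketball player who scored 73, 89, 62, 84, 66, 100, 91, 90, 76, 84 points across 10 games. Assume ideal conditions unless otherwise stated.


Average = sum / n
Sum = 815
Average = 815 / 10 = 81.5

81.5


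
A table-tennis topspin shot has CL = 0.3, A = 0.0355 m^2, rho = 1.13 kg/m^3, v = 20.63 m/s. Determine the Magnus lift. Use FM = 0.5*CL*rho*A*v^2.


FM = 0.5 * CL * rho * A * v^2
FM = 0.5 * 0.3 * 1.13 * 0.0355 * 20.63^2
v^2 = 425.5969
FM = 0.5 * 0.3 * 1.13 * 0.0355 * 425.5969 = 2.5609 N

2.5609 N


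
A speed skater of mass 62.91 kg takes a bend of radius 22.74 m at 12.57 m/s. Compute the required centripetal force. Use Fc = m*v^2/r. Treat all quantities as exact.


Fc = m * v^2 / r
v^2 = 12.57^2 = 158.0049
Fc = 62.91 * 158.0049 / 22.74
Fc = 9940.0883 / 22.74 = 437.1191 N

437.1191 N


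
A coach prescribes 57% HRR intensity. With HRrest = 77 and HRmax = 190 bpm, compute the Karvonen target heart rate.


Target = HRrest + pct*(HRmax - HRrest)
Heart rate reserve = HRmax - HRrest = 190 - 77 = 113 bpm
Fraction = 57% = 0.57
Target = 77 + 0.57 * 113
Target = 77 + 64.41 = 141.41 bpm

141.41 bpm


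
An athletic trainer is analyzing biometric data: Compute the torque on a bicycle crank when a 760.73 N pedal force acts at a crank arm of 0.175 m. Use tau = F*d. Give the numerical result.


tau = F * d
tau = 760.73 * 0.175
tau = 133.1277 N*m

133.1277 N*m


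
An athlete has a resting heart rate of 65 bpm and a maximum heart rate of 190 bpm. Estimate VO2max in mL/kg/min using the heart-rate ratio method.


VO2max = 15.3 * HRmax / HRrest
VO2max = 15.3 * 190 / 65
VO2max = 2907 / 65 = 44.7231 mL/kg/min

44.7231 mL/kg/min


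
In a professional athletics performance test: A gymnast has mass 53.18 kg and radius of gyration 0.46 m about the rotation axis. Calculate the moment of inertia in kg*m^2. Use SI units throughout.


I = m * k^2
I = 53.18 * 0.46^2
I = 53.18 * 0.2116 = 11.2529 kg*m^2

11.2529 kg*m^2


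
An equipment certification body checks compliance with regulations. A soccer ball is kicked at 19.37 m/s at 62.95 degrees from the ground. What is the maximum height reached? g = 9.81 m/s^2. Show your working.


H = (v*sin(theta))^2 / (2*g)
vy = v*sin(theta) = 19.37 * sin(62.95 deg) = 17.2511 m/s
H = vy^2 / (2*g) = 297.601 / (2*9.81)
H = 297.601 / 19.62 = 15.1682 m

15.1682 m


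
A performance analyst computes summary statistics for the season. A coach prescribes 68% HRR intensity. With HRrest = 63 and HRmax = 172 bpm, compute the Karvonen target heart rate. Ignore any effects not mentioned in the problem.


Target = HRrest + pct*(HRmax - HRrest)
Heart rate reserve = HRmax - HRrest = 172 - 63 = 109 bpm
Fraction = 68% = 0.68
Target = 63 + 0.68 * 109
Target = 63 + 74.12 = 137.12 bpm

137.12 bpm


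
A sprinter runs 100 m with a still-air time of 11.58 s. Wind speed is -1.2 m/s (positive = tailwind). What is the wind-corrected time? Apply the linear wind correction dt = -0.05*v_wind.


dt = -0.05 * v_wind = -0.05 * -1.2 = 0.06 s
t_corrected = t_still + dt = 11.58 + (0.06)
t_corrected = 11.64 s

11.64 s


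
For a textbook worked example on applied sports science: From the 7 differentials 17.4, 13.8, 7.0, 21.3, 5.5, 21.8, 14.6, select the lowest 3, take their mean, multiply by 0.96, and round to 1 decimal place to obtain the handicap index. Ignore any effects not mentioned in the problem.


All differentials: 17.4, 13.8, 7.0, 21.3, 5.5, 21.8, 14.6
Sorted: 5.5, 7.0, 13.8, 14.6, 17.4, 21.3, 21.8
Best 3: 5.5, 7.0, 13.8
Average of best = 26.3 / 3 = 8.7667
Raw index = 8.7667 * 0.96 = 8.416
Handicap index = round(8.416, 1) = 8.4

8.4


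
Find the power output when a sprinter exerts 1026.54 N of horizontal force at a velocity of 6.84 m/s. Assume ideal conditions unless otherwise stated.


P = F * v
P = 1026.54 * 6.84
P = 7021.5336 W

7021.5336 W


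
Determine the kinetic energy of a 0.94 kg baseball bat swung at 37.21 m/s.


KE = 0.5 * m * v^2
KE = 0.5 * 0.94 * 37.21^2
KE = 0.5 * 0.94 * 1384.5841 = 650.7545 J

650.7545 J


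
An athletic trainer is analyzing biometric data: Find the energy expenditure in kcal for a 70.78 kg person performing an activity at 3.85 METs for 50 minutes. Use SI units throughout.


kcal = MET * mass * time_hr
Convert time: 50 min = 0.8333 hr
kcal = 3.85 * 70.78 * 0.8333
kcal = 227.0858 kcal

227.0858 kcal


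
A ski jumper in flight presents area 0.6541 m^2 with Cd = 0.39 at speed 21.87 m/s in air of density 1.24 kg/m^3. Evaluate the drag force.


Fd = 0.5 * Cd * rho * A * v^2
Fd = 0.5 * 0.39 * 1.24 * 0.6541 * 21.87^2
v^2 = 478.2969
Fd = 0.5 * 0.39 * 1.24 * 0.6541 * 478.2969 = 75.6481 N

75.6481 N


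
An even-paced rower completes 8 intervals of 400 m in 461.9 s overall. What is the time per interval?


Split time = total_time / n_laps = 461.9 / 8
Split time = 57.7375 s per lap

57.7375 s


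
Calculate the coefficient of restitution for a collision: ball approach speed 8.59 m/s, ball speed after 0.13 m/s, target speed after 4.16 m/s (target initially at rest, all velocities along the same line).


e = (v2_after - v1_after) / (v1_before - v2_before)
Numerator = 4.16 - 0.13 = 4.03
Denominator = 8.59 - 0 = 8.59
e = 4.03 / 8.59 = 0.4692

0.4692


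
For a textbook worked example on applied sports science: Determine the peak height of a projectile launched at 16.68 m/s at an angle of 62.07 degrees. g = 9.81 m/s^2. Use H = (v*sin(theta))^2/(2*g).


H = (v*sin(theta))^2 / (2*g)
vy = v*sin(theta) = 16.68 * sin(62.07 deg) = 14.7371 m/s
H = vy^2 / (2*g) = 217.1828 / (2*9.81)
H = 217.1828 / 19.62 = 11.0695 m

11.0695 m


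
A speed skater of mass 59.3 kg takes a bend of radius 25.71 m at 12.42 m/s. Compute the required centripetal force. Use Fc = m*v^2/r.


Fc = m * v^2 / r
v^2 = 12.42^2 = 154.2564
Fc = 59.3 * 154.2564 / 25.71
Fc = 9147.4045 / 25.71 = 355.7917 N

355.7917 N


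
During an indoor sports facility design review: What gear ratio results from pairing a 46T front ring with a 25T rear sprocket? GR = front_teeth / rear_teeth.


GR = front_teeth / rear_teeth
GR = 46 / 25
GR = 1.84

1.84


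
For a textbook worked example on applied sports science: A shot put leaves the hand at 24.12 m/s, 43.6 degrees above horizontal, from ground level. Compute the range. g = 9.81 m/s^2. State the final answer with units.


R = v^2 * sin(2*theta) / g
Convert angle to radians: theta = 43.6 deg = 0.761 rad
sin(2*theta) = sin(1.5219) = 0.9988
R = 24.12^2 * 0.9988 / 9.81
R = 581.7744 * 0.9988 / 9.81 = 59.2334 m

59.2334 m


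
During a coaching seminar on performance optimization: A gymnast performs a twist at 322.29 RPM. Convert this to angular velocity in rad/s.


omega = RPM * 2 * pi / 60
omega = 322.29 * 2 * 3.14159 / 60
omega = 2025.0078 / 60 = 33.7501 rad/s

33.7501 rad/s


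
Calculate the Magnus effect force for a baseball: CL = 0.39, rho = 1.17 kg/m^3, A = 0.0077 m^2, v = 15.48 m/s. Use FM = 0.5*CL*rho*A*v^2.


FM = 0.5 * CL * rho * A * v^2
FM = 0.5 * 0.39 * 1.17 * 0.0077 * 15.48^2
v^2 = 239.6304
FM = 0.5 * 0.39 * 1.17 * 0.0077 * 239.6304 = 0.421 N

0.421 N
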